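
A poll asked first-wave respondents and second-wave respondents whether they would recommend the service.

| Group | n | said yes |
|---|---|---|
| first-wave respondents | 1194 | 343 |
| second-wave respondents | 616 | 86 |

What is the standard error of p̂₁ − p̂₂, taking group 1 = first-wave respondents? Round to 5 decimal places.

First, p̂₁ = 343/1194 = 0.2873; p̂₂ = 86/616 = 0.1396.
The two standard errors are √(0.2873×0.7127/1194) = 0.01310 and √(0.1396×0.8604/616) = 0.01396.
Because the samples are independent, SE_diff = √(0.01310² + 0.01396²) = 0.01914.

0.01914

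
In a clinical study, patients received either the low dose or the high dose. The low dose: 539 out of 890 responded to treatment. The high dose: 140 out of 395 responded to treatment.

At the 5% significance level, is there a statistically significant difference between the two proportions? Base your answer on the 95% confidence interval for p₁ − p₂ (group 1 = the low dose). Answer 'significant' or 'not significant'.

significant

p̂₁ = 539/890 = 0.6056 and p̂₂ = 140/395 = 0.3544.
SE₁ = √(p̂₁(1−p̂₁)/n₁) = √(0.6056·0.3944/890) = 0.01638; SE₂ = √(0.3544·0.6456/395) = 0.02407.
Independent samples: SE of the difference = √(SE₁² + SE₂²) = √(0.0002683044 + 0.0005793649) = 0.02911.
z* for 95% confidence is 1.960, so the margin of error is 1.960 × 0.02911 = 0.05706.
Point estimate p̂₁ − p̂₂ = 0.6056 − 0.3544 = 0.2512.
0.2512 ± 0.05706 → (0.19414, 0.30826).
The interval (0.19414, 0.30826) does not contain 0, so the difference is significant.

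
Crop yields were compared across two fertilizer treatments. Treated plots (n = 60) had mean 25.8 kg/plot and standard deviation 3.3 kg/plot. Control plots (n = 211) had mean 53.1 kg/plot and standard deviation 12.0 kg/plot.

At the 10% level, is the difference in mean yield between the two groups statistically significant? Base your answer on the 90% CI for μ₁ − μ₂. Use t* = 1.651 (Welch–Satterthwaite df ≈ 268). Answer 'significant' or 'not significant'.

significant

SE₁ = s₁/√n₁ = 3.3/√60 = 0.4260; SE₂ = 12.0/√211 = 0.8261.
Independent samples, unequal variances: SE_diff = √(SE₁² + SE₂²) = √(0.181476 + 0.68244121) = 0.9295.
t* = 1.651, so margin of error = 1.651 × 0.9295 = 1.5346.
Difference in means = 25.8 − 53.1 = -27.3000.
-27.3000 ± 1.5346 → (-28.8346, -25.7654).
The interval (-28.8346, -25.7654) does not contain 0, so the difference is significant.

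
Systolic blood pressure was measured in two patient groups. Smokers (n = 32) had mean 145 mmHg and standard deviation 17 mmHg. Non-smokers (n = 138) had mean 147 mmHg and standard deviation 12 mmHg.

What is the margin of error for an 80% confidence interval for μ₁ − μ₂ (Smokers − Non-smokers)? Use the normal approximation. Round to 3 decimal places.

4.069

SE₁ = s₁/√n₁ = 17/√32 = 3.0052; SE₂ = 12/√138 = 1.0215.
Independent samples, unequal variances: SE_diff = √(SE₁² + SE₂²) = √(9.03122704 + 1.04346225) = 3.1741.
z* = 1.282, so margin of error = 1.282 × 3.1741 = 4.0692.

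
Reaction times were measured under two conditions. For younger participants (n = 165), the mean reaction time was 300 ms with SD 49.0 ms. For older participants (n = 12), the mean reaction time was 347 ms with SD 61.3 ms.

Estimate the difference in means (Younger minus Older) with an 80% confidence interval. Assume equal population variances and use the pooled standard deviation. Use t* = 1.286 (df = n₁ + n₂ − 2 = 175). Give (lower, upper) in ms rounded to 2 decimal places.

s_p = √[((n₁−1)s₁² + (n₂−1)s₂²)/(n₁+n₂−2)] = √[(164·49.0² + 11·61.3²)/175] = 49.8626.
SE = 49.8626·√(1/165 + 1/12) = 14.9083.
With t* = 1.286, margin = 1.286 × 14.9083 = 19.1721.
x̄₁ − x̄₂ = 300 − 347 = -47.0000; interval -47.0000 ± 19.1721 = (-66.17, -27.83).

(-66.17, -27.83)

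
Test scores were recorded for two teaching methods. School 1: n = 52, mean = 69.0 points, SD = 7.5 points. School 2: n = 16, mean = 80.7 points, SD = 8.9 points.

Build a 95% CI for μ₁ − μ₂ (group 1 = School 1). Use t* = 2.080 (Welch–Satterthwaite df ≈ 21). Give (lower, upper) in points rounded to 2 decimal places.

(-16.81, -6.59)

Standard errors of each mean: 7.5/√52 = 1.0401 and 8.9/√16 = 2.2250.
SE(x̄₁ − x̄₂) = √(1.0401² + 2.2250²) = 2.4561 for independent samples with unequal variances.
With t* = 2.080, the margin is 2.080 × 2.4561 = 5.1087.
x̄₁ − x̄₂ = 69.0 − 80.7 = -11.7000; the interval is -11.7000 ± 5.1087 = (-16.81, -6.59).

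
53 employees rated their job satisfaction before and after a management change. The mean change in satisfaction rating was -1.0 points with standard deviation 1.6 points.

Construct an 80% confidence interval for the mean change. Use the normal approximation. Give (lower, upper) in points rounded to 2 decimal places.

Paired design: SE = s_d/√n = 1.6/√53 = 0.2198.
z* = 1.282; margin of error = 1.282 × 0.2198 = 0.2818.
-1.0 ± 0.2818 → (-1.28, -0.72).

(-1.28, -0.72)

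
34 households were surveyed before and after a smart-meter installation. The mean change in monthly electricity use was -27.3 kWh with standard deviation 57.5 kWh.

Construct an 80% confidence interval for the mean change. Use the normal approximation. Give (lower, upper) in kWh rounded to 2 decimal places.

(-39.94, -14.66)

This is a matched-pairs design, so SE = s_d/√n = 57.5/√34 = 9.8612.
Margin = 1.282 × 9.8612 = 12.6421; the interval is -27.3 ± 12.6421 = (-39.94, -14.66).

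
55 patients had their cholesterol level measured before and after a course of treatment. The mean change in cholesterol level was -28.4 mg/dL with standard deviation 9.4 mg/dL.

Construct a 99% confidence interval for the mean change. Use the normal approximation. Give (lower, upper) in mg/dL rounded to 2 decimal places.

(-31.67, -25.13)

This is a matched-pairs design, so SE = s_d/√n = 9.4/√55 = 1.2675.
Margin = 2.576 × 1.2675 = 3.2651; the interval is -28.4 ± 3.2651 = (-31.67, -25.13).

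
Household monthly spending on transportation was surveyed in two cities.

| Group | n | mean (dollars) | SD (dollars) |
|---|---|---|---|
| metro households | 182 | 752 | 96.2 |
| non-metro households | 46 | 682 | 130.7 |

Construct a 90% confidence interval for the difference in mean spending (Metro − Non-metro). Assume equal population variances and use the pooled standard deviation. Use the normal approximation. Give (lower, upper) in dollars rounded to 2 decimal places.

s_p = √[((n₁−1)s₁² + (n₂−1)s₂²)/(n₁+n₂−2)] = √[(181·96.2² + 45·130.7²)/226] = 103.9862.
SE = 103.9862·√(1/182 + 1/46) = 17.1604.
With z* = 1.645, margin = 1.645 × 17.1604 = 28.2289.
x̄₁ − x̄₂ = 752 − 682 = 70.0000; interval 70.0000 ± 28.2289 = (41.77, 98.23).

(41.77, 98.23)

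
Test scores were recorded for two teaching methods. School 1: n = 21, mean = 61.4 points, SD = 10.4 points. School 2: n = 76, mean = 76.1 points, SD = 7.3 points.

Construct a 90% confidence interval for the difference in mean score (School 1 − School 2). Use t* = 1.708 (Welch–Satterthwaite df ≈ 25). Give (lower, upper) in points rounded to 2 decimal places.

(-18.83, -10.57)

Standard errors of each mean: 10.4/√21 = 2.2695 and 7.3/√76 = 0.8374.
SE(x̄₁ − x̄₂) = √(2.2695² + 0.8374²) = 2.4191 for independent samples with unequal variances.
With t* = 1.708, the margin is 1.708 × 2.4191 = 4.1318.
x̄₁ − x̄₂ = 61.4 − 76.1 = -14.7000; the interval is -14.7000 ± 4.1318 = (-18.83, -10.57).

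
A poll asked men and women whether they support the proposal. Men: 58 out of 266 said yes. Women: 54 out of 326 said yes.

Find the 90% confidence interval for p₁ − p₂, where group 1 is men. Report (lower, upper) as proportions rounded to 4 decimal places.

Sample proportions: 58/266 = 0.2180, 54/326 = 0.1656.
Each SE is √(p̂(1−p̂)/n): √(0.2180·0.7820/266) = 0.02532 and √(0.1656·0.8344/326) = 0.02059.
SE(p̂₁ − p̂₂) = √(SE₁² + SE₂²) = √(0.0006411024 + 0.0004239481) = 0.03264, since the two samples are independent.
At 90% confidence z* = 1.645; margin = 1.645 × 0.03264 = 0.05369.
The difference is 0.2180 − 0.1656 = 0.0524, so the interval is 0.0524 ± 0.05369 = (-0.0013, 0.1061).

(-0.0013, 0.1061)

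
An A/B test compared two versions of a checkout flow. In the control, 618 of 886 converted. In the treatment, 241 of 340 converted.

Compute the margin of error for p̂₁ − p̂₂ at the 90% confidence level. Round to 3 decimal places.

Sample proportions: 618/886 = 0.6975, 241/340 = 0.7088.
Each SE is √(p̂(1−p̂)/n): √(0.6975·0.3025/886) = 0.01543 and √(0.7088·0.2912/340) = 0.02464.
SE(p̂₁ − p̂₂) = √(SE₁² + SE₂²) = √(0.0002380849 + 0.0006071296) = 0.02907, since the two samples are independent.
At 90% confidence z* = 1.645; margin = 1.645 × 0.02907 = 0.04782.

0.048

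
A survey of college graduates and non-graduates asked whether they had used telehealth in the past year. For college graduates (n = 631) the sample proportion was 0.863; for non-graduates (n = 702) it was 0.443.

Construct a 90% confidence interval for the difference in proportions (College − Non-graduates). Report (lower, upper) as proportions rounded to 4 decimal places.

Each SE is √(p̂(1−p̂)/n): √(0.8630·0.1370/631) = 0.01369 and √(0.4430·0.5570/702) = 0.01875.
SE(p̂₁ − p̂₂) = √(SE₁² + SE₂²) = √(0.0001874161 + 0.0003515625) = 0.02322, since the two samples are independent.
At 90% confidence z* = 1.645; margin = 1.645 × 0.02322 = 0.03820.
The difference is 0.8630 − 0.4430 = 0.4200, so the interval is 0.4200 ± 0.03820 = (0.3818, 0.4582).

(0.3818, 0.4582)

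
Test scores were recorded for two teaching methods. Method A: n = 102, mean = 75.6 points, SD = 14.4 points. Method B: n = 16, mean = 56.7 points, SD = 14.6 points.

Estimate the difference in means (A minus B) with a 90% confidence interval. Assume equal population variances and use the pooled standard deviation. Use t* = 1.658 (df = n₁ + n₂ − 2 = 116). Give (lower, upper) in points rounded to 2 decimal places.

(12.47, 25.33)

s_p = √[((n₁−1)s₁² + (n₂−1)s₂²)/(n₁+n₂−2)] = √[(101·14.4² + 15·14.6²)/116] = 14.4260.
SE = 14.4260·√(1/102 + 1/16) = 3.8791.
With t* = 1.658, margin = 1.658 × 3.8791 = 6.4315.
x̄₁ − x̄₂ = 75.6 − 56.7 = 18.9000; interval 18.9000 ± 6.4315 = (12.47, 25.33).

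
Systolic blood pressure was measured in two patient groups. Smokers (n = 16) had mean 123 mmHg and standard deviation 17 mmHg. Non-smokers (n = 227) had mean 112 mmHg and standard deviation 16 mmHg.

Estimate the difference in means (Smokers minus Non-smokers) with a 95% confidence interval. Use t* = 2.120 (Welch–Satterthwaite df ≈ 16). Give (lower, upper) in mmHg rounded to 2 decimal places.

SE₁ = s₁/√n₁ = 17/√16 = 4.2500; SE₂ = 16/√227 = 1.0620.
Independent samples, unequal variances: SE_diff = √(SE₁² + SE₂²) = √(18.0625 + 1.127844) = 4.3807.
t* = 2.120, so margin of error = 2.120 × 4.3807 = 9.2871.
Difference in means = 123 − 112 = 11.0000.
11.0000 ± 9.2871 → (1.71, 20.29).

(1.71, 20.29)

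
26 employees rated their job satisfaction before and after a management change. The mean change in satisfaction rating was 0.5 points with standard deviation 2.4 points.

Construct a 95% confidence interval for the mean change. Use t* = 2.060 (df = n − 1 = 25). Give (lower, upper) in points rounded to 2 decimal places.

(-0.47, 1.47)

Paired design: SE = s_d/√n = 2.4/√26 = 0.4707.
t* = 2.060; margin of error = 2.060 × 0.4707 = 0.9696.
0.5 ± 0.9696 → (-0.47, 1.47).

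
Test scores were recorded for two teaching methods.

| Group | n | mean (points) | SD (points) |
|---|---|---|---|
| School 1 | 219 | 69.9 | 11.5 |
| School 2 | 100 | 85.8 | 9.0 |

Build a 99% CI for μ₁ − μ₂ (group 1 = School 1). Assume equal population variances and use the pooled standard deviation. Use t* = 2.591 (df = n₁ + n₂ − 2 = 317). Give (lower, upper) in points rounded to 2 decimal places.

Pooled variance s_p² = [218·11.5² + 99·9.0²] / (219+100−2) = 116.2445, so s_p = 10.7817.
SE_diff = s_p·√(1/n₁ + 1/n₂) = 10.7817·√(1/219 + 1/100) = 1.3012.
t* = 2.591; margin = 2.591 × 1.3012 = 3.3714.
Difference = 69.9 − 85.8 = -15.9000.
-15.9000 ± 3.3714 → (-19.27, -12.53).

(-19.27, -12.53)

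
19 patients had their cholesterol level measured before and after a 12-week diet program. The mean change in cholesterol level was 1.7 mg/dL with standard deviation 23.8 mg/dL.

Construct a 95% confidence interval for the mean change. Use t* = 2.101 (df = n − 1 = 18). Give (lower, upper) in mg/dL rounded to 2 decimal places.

(-9.77, 13.17)

This is a matched-pairs design, so SE = s_d/√n = 23.8/√19 = 5.4601.
Margin = 2.101 × 5.4601 = 11.4717; the interval is 1.7 ± 11.4717 = (-9.77, 13.17).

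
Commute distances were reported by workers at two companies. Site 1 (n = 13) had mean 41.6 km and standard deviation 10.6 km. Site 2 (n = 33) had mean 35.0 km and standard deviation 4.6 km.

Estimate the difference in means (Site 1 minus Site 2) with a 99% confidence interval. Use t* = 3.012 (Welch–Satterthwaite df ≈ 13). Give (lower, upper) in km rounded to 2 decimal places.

(-2.58, 15.78)

Per-group SEs: s₁/√n₁ = 10.6/√13 = 2.9399, s₂/√n₂ = 4.6/√33 = 0.8008.
Unpooled SE of the difference: √(8.64301201 + 0.64128064) = 3.0470.
Margin of error = t* · SE = 3.012 × 3.0470 = 9.1776.
x̄₁ − x̄₂ = 41.6 − 35.0 = 6.6000.
CI: 6.6000 ± 9.1776 = (-2.58, 15.78).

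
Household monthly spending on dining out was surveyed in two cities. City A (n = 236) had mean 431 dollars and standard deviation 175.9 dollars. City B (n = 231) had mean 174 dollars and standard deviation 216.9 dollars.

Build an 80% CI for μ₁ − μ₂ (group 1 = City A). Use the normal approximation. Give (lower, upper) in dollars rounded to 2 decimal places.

(233.54, 280.46)

SE₁ = s₁/√n₁ = 175.9/√236 = 11.4501; SE₂ = 216.9/√231 = 14.2710.
Independent samples, unequal variances: SE_diff = √(SE₁² + SE₂²) = √(131.10479001 + 203.661441) = 18.2966.
z* = 1.282, so margin of error = 1.282 × 18.2966 = 23.4562.
Difference in means = 431 − 174 = 257.0000.
257.0000 ± 23.4562 → (233.54, 280.46).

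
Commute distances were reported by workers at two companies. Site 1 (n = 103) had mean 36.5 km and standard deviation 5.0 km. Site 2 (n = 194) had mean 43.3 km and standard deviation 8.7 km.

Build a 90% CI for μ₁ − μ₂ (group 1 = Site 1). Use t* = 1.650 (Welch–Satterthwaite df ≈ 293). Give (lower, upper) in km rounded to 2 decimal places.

(-8.11, -5.49)

Per-group SEs: s₁/√n₁ = 5.0/√103 = 0.4927, s₂/√n₂ = 8.7/√194 = 0.6246.
Unpooled SE of the difference: √(0.24275329 + 0.39012516) = 0.7955.
Margin of error = t* · SE = 1.650 × 0.7955 = 1.3126.
x̄₁ − x̄₂ = 36.5 − 43.3 = -6.8000.
CI: -6.8000 ± 1.3126 = (-8.11, -5.49).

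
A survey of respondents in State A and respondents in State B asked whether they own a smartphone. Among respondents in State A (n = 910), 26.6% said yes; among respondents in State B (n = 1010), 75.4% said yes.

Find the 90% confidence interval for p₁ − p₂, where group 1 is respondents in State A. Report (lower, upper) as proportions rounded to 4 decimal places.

SE₁ = √(p̂₁(1−p̂₁)/n₁) = √(0.2660·0.7340/910) = 0.01465; SE₂ = √(0.7540·0.2460/1010) = 0.01355.
Independent samples: SE of the difference = √(SE₁² + SE₂²) = √(0.0002146225 + 0.0001836025) = 0.01996.
z* for 90% confidence is 1.645, so the margin of error is 1.645 × 0.01996 = 0.03283.
Point estimate p̂₁ − p̂₂ = 0.2660 − 0.7540 = -0.4880.
-0.4880 ± 0.03283 → (-0.5208, -0.4552).

(-0.5208, -0.4552)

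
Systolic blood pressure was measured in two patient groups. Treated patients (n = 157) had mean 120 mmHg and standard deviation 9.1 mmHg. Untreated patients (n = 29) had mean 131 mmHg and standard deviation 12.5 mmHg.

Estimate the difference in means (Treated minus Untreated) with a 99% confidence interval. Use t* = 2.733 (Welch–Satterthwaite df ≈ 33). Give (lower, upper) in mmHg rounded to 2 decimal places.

(-17.65, -4.35)

Standard errors of each mean: 9.1/√157 = 0.7263 and 12.5/√29 = 2.3212.
SE(x̄₁ − x̄₂) = √(0.7263² + 2.3212²) = 2.4322 for independent samples with unequal variances.
With t* = 2.733, the margin is 2.733 × 2.4322 = 6.6472.
x̄₁ − x̄₂ = 120 − 131 = -11.0000; the interval is -11.0000 ± 6.6472 = (-17.65, -4.35).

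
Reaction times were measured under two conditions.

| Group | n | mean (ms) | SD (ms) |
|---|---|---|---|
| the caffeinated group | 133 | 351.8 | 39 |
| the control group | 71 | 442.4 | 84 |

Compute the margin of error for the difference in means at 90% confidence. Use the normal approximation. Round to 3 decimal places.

17.317

Standard errors of each mean: 39/√133 = 3.3817 and 84/√71 = 9.9690.
SE(x̄₁ − x̄₂) = √(3.3817² + 9.9690²) = 10.5270 for independent samples with unequal variances.
With z* = 1.645, the margin is 1.645 × 10.5270 = 17.3169.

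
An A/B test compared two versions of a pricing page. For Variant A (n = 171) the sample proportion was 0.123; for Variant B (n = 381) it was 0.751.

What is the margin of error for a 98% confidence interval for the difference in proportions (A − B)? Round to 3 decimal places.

SE₁ = √(p̂₁(1−p̂₁)/n₁) = √(0.1230·0.8770/171) = 0.02512; SE₂ = √(0.7510·0.2490/381) = 0.02215.
Independent samples: SE of the difference = √(SE₁² + SE₂²) = √(0.0006310144 + 0.0004906225) = 0.03349.
z* for 98% confidence is 2.326, so the margin of error is 2.326 × 0.03349 = 0.07790.

0.078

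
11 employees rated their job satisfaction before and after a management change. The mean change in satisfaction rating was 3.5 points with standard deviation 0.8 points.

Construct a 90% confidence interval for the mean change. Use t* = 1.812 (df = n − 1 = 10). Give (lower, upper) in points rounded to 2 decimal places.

(3.06, 3.94)

This is a matched-pairs design, so SE = s_d/√n = 0.8/√11 = 0.2412.
Margin = 1.812 × 0.2412 = 0.4371; the interval is 3.5 ± 0.4371 = (3.06, 3.94).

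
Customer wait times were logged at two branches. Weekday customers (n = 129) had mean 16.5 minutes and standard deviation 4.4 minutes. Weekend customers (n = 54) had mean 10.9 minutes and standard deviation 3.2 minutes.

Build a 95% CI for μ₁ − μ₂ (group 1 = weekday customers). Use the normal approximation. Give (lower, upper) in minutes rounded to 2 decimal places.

Per-group SEs: s₁/√n₁ = 4.4/√129 = 0.3874, s₂/√n₂ = 3.2/√54 = 0.4355.
Unpooled SE of the difference: √(0.15007876 + 0.18966025) = 0.5829.
Margin of error = z* · SE = 1.960 × 0.5829 = 1.1425.
x̄₁ − x̄₂ = 16.5 − 10.9 = 5.6000.
CI: 5.6000 ± 1.1425 = (4.46, 6.74).

(4.46, 6.74)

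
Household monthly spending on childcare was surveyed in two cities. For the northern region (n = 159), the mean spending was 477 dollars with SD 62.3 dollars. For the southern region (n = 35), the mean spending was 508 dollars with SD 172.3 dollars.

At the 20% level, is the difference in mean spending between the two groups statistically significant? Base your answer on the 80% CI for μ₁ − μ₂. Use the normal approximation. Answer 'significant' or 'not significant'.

not significant

Standard errors of each mean: 62.3/√159 = 4.9407 and 172.3/√35 = 29.1240.
SE(x̄₁ − x̄₂) = √(4.9407² + 29.1240²) = 29.5401 for independent samples with unequal variances.
With z* = 1.282, the margin is 1.282 × 29.5401 = 37.8704.
x̄₁ − x̄₂ = 477 − 508 = -31.0000; the interval is -31.0000 ± 37.8704 = (-68.8704, 6.8704).
The interval (-68.8704, 6.8704) contains 0, so the difference is not significant.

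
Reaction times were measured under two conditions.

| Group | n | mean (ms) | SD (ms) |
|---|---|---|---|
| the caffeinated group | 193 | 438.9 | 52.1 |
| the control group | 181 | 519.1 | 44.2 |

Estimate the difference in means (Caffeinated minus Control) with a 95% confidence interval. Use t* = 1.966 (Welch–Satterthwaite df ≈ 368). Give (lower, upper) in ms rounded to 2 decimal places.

Per-group SEs: s₁/√n₁ = 52.1/√193 = 3.7502, s₂/√n₂ = 44.2/√181 = 3.2854.
Unpooled SE of the difference: √(14.06400004 + 10.79385316) = 4.9858.
Margin of error = t* · SE = 1.966 × 4.9858 = 9.8021.
x̄₁ − x̄₂ = 438.9 − 519.1 = -80.2000.
CI: -80.2000 ± 9.8021 = (-90.00, -70.40).

(-90.00, -70.40)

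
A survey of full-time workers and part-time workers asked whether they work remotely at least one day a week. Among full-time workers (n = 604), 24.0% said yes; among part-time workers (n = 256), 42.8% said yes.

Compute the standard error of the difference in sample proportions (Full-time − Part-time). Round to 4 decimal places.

The two standard errors are √(0.2400×0.7600/604) = 0.01738 and √(0.4280×0.5720/256) = 0.03092.
Because the samples are independent, SE_diff = √(0.01738² + 0.03092²) = 0.03547.

0.0355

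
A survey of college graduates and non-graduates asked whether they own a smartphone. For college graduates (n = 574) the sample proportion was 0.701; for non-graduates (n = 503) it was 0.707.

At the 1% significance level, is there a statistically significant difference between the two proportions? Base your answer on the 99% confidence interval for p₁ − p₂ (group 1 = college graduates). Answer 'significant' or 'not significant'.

not significant

Each SE is √(p̂(1−p̂)/n): √(0.7010·0.2990/574) = 0.01911 and √(0.7070·0.2930/503) = 0.02029.
SE(p̂₁ − p̂₂) = √(SE₁² + SE₂²) = √(0.0003651921 + 0.0004116841) = 0.02787, since the two samples are independent.
At 99% confidence z* = 2.576; margin = 2.576 × 0.02787 = 0.07179.
The difference is 0.7010 − 0.7070 = -0.0060, so the interval is -0.0060 ± 0.07179 = (-0.07779, 0.06579).
The interval (-0.07779, 0.06579) contains 0, so the difference is not significant.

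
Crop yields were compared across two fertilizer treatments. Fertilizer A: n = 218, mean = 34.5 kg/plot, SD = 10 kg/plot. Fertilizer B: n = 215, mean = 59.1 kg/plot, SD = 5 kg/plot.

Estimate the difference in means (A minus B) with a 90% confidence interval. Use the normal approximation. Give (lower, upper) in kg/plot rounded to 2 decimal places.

(-25.85, -23.35)

SE₁ = s₁/√n₁ = 10/√218 = 0.6773; SE₂ = 5/√215 = 0.3410.
Independent samples, unequal variances: SE_diff = √(SE₁² + SE₂²) = √(0.45873529 + 0.116281) = 0.7583.
z* = 1.645, so margin of error = 1.645 × 0.7583 = 1.2474.
Difference in means = 34.5 − 59.1 = -24.6000.
-24.6000 ± 1.2474 → (-25.85, -23.35).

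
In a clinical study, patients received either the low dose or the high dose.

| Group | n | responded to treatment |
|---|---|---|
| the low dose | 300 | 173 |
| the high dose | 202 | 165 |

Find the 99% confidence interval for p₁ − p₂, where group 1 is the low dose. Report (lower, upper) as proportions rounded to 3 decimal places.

(-0.342, -0.139)

p̂₁ = 173/300 = 0.5767 and p̂₂ = 165/202 = 0.8168.
SE₁ = √(p̂₁(1−p̂₁)/n₁) = √(0.5767·0.4233/300) = 0.02853; SE₂ = √(0.8168·0.1832/202) = 0.02722.
Independent samples: SE of the difference = √(SE₁² + SE₂²) = √(0.0008139609 + 0.0007409284) = 0.03943.
z* for 99% confidence is 2.576, so the margin of error is 2.576 × 0.03943 = 0.10157.
Point estimate p̂₁ − p̂₂ = 0.5767 − 0.8168 = -0.2401.
-0.2401 ± 0.10157 → (-0.342, -0.139).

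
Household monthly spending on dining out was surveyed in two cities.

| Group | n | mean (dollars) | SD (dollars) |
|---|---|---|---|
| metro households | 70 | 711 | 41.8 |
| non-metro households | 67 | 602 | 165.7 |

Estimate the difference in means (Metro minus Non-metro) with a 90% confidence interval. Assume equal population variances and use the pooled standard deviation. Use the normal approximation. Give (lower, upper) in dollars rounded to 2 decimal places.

(75.36, 142.64)

Pooled variance s_p² = [69·41.8² + 66·165.7²] / (70+67−2) = 14316.2067, so s_p = 119.6504.
SE_diff = s_p·√(1/n₁ + 1/n₂) = 119.6504·√(1/70 + 1/67) = 20.4498.
z* = 1.645; margin = 1.645 × 20.4498 = 33.6399.
Difference = 711 − 602 = 109.0000.
109.0000 ± 33.6399 → (75.36, 142.64).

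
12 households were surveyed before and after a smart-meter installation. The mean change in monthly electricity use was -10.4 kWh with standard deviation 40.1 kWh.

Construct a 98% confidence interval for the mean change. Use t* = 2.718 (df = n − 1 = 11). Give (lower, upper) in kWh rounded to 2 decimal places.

Paired design: SE = s_d/√n = 40.1/√12 = 11.5759.
t* = 2.718; margin of error = 2.718 × 11.5759 = 31.4633.
-10.4 ± 31.4633 → (-41.86, 21.06).

(-41.86, 21.06)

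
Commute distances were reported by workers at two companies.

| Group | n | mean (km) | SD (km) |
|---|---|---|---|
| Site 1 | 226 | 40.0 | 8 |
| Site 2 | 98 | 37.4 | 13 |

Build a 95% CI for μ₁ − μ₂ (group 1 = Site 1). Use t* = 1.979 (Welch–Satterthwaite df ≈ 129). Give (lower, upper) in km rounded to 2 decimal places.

SE₁ = s₁/√n₁ = 8/√226 = 0.5322; SE₂ = 13/√98 = 1.3132.
Independent samples, unequal variances: SE_diff = √(SE₁² + SE₂²) = √(0.28323684 + 1.72449424) = 1.4169.
t* = 1.979, so margin of error = 1.979 × 1.4169 = 2.8040.
Difference in means = 40.0 − 37.4 = 2.6000.
2.6000 ± 2.8040 → (-0.20, 5.40).

(-0.20, 5.40)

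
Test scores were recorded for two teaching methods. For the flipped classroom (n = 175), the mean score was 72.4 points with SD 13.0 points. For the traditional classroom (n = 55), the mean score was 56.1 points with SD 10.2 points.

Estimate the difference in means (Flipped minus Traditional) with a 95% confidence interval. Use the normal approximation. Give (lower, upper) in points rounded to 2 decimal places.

Standard errors of each mean: 13.0/√175 = 0.9827 and 10.2/√55 = 1.3754.
SE(x̄₁ − x̄₂) = √(0.9827² + 1.3754²) = 1.6904 for independent samples with unequal variances.
With z* = 1.960, the margin is 1.960 × 1.6904 = 3.3132.
x̄₁ − x̄₂ = 72.4 − 56.1 = 16.3000; the interval is 16.3000 ± 3.3132 = (12.99, 19.61).

(12.99, 19.61)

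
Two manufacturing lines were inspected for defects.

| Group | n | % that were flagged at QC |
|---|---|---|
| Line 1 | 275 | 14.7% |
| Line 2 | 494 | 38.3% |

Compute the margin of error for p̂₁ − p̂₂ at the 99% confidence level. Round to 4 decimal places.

0.0787

The two standard errors are √(0.1470×0.8530/275) = 0.02135 and √(0.3830×0.6170/494) = 0.02187.
Because the samples are independent, SE_diff = √(0.02135² + 0.02187²) = 0.03056.
Using z* = 2.576 for 99%, ME = 2.576 × 0.03056 = 0.07872.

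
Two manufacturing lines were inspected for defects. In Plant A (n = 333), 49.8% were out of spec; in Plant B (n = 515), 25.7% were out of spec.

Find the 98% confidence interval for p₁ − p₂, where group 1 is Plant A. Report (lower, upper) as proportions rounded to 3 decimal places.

Each SE is √(p̂(1−p̂)/n): √(0.4980·0.5020/333) = 0.02740 and √(0.2570·0.7430/515) = 0.01926.
SE(p̂₁ − p̂₂) = √(SE₁² + SE₂²) = √(0.00075076 + 0.0003709476) = 0.03349, since the two samples are independent.
At 98% confidence z* = 2.326; margin = 2.326 × 0.03349 = 0.07790.
The difference is 0.4980 − 0.2570 = 0.2410, so the interval is 0.2410 ± 0.07790 = (0.163, 0.319).

(0.163, 0.319)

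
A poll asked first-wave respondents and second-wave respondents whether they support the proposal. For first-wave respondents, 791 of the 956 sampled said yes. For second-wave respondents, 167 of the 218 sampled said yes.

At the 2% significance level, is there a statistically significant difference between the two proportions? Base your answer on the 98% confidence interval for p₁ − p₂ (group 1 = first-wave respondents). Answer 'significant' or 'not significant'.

not significant

p̂₁ = 791/956 = 0.8274 and p̂₂ = 167/218 = 0.7661.
SE₁ = √(p̂₁(1−p̂₁)/n₁) = √(0.8274·0.1726/956) = 0.01222; SE₂ = √(0.7661·0.2339/218) = 0.02867.
Independent samples: SE of the difference = √(SE₁² + SE₂²) = √(0.0001493284 + 0.0008219689) = 0.03117.
z* for 98% confidence is 2.326, so the margin of error is 2.326 × 0.03117 = 0.07250.
Point estimate p̂₁ − p̂₂ = 0.8274 − 0.7661 = 0.0613.
0.0613 ± 0.07250 → (-0.01120, 0.13380).
The interval (-0.01120, 0.13380) contains 0, so the difference is not significant.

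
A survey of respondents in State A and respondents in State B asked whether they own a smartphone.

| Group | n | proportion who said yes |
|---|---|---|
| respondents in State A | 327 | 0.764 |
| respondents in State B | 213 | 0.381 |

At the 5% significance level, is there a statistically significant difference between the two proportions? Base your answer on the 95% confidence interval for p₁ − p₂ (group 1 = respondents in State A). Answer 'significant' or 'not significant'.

The two standard errors are √(0.7640×0.2360/327) = 0.02348 and √(0.3810×0.6190/213) = 0.03327.
Because the samples are independent, SE_diff = √(0.02348² + 0.03327²) = 0.04072.
Using z* = 1.960 for 95%, ME = 1.960 × 0.04072 = 0.07981.
p̂₁ − p̂₂ = 0.3830; interval 0.3830 ± 0.07981 gives (0.30319, 0.46281).
The interval (0.30319, 0.46281) does not contain 0, so the difference is significant.

significant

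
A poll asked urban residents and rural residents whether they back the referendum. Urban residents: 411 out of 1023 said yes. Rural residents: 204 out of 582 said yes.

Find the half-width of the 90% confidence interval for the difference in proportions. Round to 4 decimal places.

0.0412

Sample proportions: 411/1023 = 0.4018, 204/582 = 0.3505.
Each SE is √(p̂(1−p̂)/n): √(0.4018·0.5982/1023) = 0.01533 and √(0.3505·0.6495/582) = 0.01978.
SE(p̂₁ − p̂₂) = √(SE₁² + SE₂²) = √(0.0002350089 + 0.0003912484) = 0.02503, since the two samples are independent.
At 90% confidence z* = 1.645; margin = 1.645 × 0.02503 = 0.04117.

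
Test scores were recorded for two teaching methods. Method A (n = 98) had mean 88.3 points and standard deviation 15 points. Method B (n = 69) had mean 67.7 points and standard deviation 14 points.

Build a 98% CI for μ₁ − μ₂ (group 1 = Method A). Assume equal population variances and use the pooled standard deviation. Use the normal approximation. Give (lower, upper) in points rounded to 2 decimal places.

(15.26, 25.94)

s_p = √[((n₁−1)s₁² + (n₂−1)s₂²)/(n₁+n₂−2)] = √[(97·15² + 68·14²)/165] = 14.5962.
SE = 14.5962·√(1/98 + 1/69) = 2.2938.
With z* = 2.326, margin = 2.326 × 2.2938 = 5.3354.
x̄₁ − x̄₂ = 88.3 − 67.7 = 20.6000; interval 20.6000 ± 5.3354 = (15.26, 25.94).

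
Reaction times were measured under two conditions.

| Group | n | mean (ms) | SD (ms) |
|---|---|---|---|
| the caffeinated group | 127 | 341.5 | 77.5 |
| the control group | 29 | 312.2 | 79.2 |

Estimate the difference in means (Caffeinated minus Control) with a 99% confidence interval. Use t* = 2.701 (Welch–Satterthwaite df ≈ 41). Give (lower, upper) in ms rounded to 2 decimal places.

Standard errors of each mean: 77.5/√127 = 6.8770 and 79.2/√29 = 14.7071.
SE(x̄₁ − x̄₂) = √(6.8770² + 14.7071²) = 16.2355 for independent samples with unequal variances.
With t* = 2.701, the margin is 2.701 × 16.2355 = 43.8521.
x̄₁ − x̄₂ = 341.5 − 312.2 = 29.3000; the interval is 29.3000 ± 43.8521 = (-14.55, 73.15).

(-14.55, 73.15)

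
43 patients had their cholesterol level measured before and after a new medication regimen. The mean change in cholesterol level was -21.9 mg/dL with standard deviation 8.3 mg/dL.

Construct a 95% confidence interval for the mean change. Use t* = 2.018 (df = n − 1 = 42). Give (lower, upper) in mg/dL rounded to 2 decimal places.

(-24.45, -19.35)

Paired design: SE = s_d/√n = 8.3/√43 = 1.2657.
t* = 2.018; margin of error = 2.018 × 1.2657 = 2.5542.
-21.9 ± 2.5542 → (-24.45, -19.35).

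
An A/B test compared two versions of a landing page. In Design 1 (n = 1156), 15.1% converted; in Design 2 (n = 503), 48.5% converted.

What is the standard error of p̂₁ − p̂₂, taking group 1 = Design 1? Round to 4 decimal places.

0.0246

Each SE is √(p̂(1−p̂)/n): √(0.1510·0.8490/1156) = 0.01053 and √(0.4850·0.5150/503) = 0.02228.
SE(p̂₁ − p̂₂) = √(SE₁² + SE₂²) = √(0.0001108809 + 0.0004963984) = 0.02464, since the two samples are independent.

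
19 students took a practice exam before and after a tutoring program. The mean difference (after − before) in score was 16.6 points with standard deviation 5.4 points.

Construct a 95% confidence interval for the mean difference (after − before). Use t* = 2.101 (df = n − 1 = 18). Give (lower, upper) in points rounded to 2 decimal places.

This is a matched-pairs design, so SE = s_d/√n = 5.4/√19 = 1.2388.
Margin = 2.101 × 1.2388 = 2.6027; the interval is 16.6 ± 2.6027 = (14.00, 19.20).

(14.00, 19.20)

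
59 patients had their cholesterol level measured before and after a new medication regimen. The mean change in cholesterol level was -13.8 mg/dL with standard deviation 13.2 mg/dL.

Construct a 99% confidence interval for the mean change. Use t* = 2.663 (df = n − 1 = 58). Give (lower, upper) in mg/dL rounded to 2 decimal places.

(-18.38, -9.22)

This is a matched-pairs design, so SE = s_d/√n = 13.2/√59 = 1.7185.
Margin = 2.663 × 1.7185 = 4.5764; the interval is -13.8 ± 4.5764 = (-18.38, -9.22).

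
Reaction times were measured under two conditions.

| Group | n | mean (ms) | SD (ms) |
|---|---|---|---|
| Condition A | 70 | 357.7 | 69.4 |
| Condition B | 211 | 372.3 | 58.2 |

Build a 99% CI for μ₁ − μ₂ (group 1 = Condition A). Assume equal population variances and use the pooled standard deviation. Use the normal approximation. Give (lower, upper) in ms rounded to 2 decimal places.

(-36.33, 7.13)

Pooled variance s_p² = [69·69.4² + 210·58.2²] / (70+211−2) = 3740.6783, so s_p = 61.1611.
SE_diff = s_p·√(1/n₁ + 1/n₂) = 61.1611·√(1/70 + 1/211) = 8.4360.
z* = 2.576; margin = 2.576 × 8.4360 = 21.7311.
Difference = 357.7 − 372.3 = -14.6000.
-14.6000 ± 21.7311 → (-36.33, 7.13).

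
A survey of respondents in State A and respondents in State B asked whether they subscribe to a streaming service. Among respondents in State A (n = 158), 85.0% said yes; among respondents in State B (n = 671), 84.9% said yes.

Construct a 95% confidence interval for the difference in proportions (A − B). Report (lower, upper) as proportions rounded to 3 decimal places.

Each SE is √(p̂(1−p̂)/n): √(0.8500·0.1500/158) = 0.02841 and √(0.8490·0.1510/671) = 0.01382.
SE(p̂₁ − p̂₂) = √(SE₁² + SE₂²) = √(0.0008071281 + 0.0001909924) = 0.03159, since the two samples are independent.
At 95% confidence z* = 1.960; margin = 1.960 × 0.03159 = 0.06192.
The difference is 0.8500 − 0.8490 = 0.0010, so the interval is 0.0010 ± 0.06192 = (-0.061, 0.063).

(-0.061, 0.063)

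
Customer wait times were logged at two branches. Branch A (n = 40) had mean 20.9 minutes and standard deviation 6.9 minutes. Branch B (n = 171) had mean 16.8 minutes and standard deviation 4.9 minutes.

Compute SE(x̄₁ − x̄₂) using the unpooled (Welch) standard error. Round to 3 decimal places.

1.154

SE₁ = s₁/√n₁ = 6.9/√40 = 1.0910; SE₂ = 4.9/√171 = 0.3747.
Independent samples, unequal variances: SE_diff = √(SE₁² + SE₂²) = √(1.190281 + 0.14040009) = 1.1536.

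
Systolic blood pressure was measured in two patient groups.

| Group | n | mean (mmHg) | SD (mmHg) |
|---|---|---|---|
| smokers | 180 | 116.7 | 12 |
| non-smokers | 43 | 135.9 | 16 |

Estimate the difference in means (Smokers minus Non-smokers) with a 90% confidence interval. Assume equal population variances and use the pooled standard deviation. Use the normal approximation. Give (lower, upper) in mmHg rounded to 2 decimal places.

(-22.79, -15.61)

s_p = √[((n₁−1)s₁² + (n₂−1)s₂²)/(n₁+n₂−2)] = √[(179·12² + 42·16²)/221] = 12.8563.
SE = 12.8563·√(1/180 + 1/43) = 2.1822.
With z* = 1.645, margin = 1.645 × 2.1822 = 3.5897.
x̄₁ − x̄₂ = 116.7 − 135.9 = -19.2000; interval -19.2000 ± 3.5897 = (-22.79, -15.61).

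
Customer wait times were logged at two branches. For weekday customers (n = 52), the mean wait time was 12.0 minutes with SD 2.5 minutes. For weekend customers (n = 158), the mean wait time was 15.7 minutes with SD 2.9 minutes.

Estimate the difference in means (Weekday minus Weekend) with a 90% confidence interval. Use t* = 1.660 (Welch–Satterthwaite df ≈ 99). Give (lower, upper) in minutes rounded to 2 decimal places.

Per-group SEs: s₁/√n₁ = 2.5/√52 = 0.3467, s₂/√n₂ = 2.9/√158 = 0.2307.
Unpooled SE of the difference: √(0.12020089 + 0.05322249) = 0.4164.
Margin of error = t* · SE = 1.660 × 0.4164 = 0.6912.
x̄₁ − x̄₂ = 12.0 − 15.7 = -3.7000.
CI: -3.7000 ± 0.6912 = (-4.39, -3.01).

(-4.39, -3.01)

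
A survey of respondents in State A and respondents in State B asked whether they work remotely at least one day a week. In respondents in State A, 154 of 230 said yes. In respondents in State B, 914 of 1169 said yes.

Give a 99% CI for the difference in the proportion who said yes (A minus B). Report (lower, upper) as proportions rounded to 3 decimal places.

First, p̂₁ = 154/230 = 0.6696; p̂₂ = 914/1169 = 0.7819.
The two standard errors are √(0.6696×0.3304/230) = 0.03101 and √(0.7819×0.2181/1169) = 0.01208.
Because the samples are independent, SE_diff = √(0.03101² + 0.01208²) = 0.03328.
Using z* = 2.576 for 99%, ME = 2.576 × 0.03328 = 0.08573.
p̂₁ − p̂₂ = -0.1123; interval -0.1123 ± 0.08573 gives (-0.198, -0.027).

(-0.198, -0.027)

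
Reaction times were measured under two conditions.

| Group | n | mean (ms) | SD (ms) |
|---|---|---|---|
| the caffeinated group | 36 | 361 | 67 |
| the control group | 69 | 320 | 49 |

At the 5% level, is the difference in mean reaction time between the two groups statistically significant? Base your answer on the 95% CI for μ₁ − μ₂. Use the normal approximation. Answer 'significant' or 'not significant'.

SE₁ = s₁/√n₁ = 67/√36 = 11.1667; SE₂ = 49/√69 = 5.8989.
Independent samples, unequal variances: SE_diff = √(SE₁² + SE₂²) = √(124.69518889 + 34.79702121) = 12.6290.
z* = 1.960, so margin of error = 1.960 × 12.6290 = 24.7528.
Difference in means = 361 − 320 = 41.0000.
41.0000 ± 24.7528 → (16.2472, 65.7528).
The interval (16.2472, 65.7528) does not contain 0, so the difference is significant.

significant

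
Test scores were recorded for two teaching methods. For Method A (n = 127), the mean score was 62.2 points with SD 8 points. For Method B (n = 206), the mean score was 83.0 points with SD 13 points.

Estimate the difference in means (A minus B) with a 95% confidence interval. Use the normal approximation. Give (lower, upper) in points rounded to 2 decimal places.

Per-group SEs: s₁/√n₁ = 8/√127 = 0.7099, s₂/√n₂ = 13/√206 = 0.9058.
Unpooled SE of the difference: √(0.50395801 + 0.82047364) = 1.1508.
Margin of error = z* · SE = 1.960 × 1.1508 = 2.2556.
x̄₁ − x̄₂ = 62.2 − 83.0 = -20.8000.
CI: -20.8000 ± 2.2556 = (-23.06, -18.54).

(-23.06, -18.54)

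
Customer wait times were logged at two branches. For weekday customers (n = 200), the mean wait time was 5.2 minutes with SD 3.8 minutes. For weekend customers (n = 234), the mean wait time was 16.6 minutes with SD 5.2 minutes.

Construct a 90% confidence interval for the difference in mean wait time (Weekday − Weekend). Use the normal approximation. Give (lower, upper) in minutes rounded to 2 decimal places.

(-12.11, -10.69)

Per-group SEs: s₁/√n₁ = 3.8/√200 = 0.2687, s₂/√n₂ = 5.2/√234 = 0.3399.
Unpooled SE of the difference: √(0.07219969 + 0.11553201) = 0.4333.
Margin of error = z* · SE = 1.645 × 0.4333 = 0.7128.
x̄₁ − x̄₂ = 5.2 − 16.6 = -11.4000.
CI: -11.4000 ± 0.7128 = (-12.11, -10.69).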